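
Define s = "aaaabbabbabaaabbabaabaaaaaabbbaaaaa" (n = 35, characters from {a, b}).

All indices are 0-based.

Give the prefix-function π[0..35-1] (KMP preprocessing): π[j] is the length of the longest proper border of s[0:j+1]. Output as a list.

[0, 1, 2, 3, 0, 0, 1, 0, 0, 1, 0, 1, 2, 3, 0, 0, 1, 0, 1, 2, 0, 1, 2, 3, 4, 4, 4, 5, 6, 0, 1, 2, 3, 4, 4]

π[0] = 0
j=1 s[j]='a': π[1]=1 (border 'a')
j=2 s[j]='a': π[2]=2 (border 'aa')
j=3 s[j]='a': π[3]=3 (border 'aaa')
j=4 s[j]='b': k: 3→2→1→0; π[4]=0 (border '')
j=5 s[j]='b': π[5]=0 (border '')
j=6 s[j]='a': π[6]=1 (border 'a')
j=7 s[j]='b': k: 1→0; π[7]=0 (border '')
j=8 s[j]='b': π[8]=0 (border '')
j=9 s[j]='a': π[9]=1 (border 'a')
j=10 s[j]='b': k: 1→0; π[10]=0 (border '')
j=11 s[j]='a': π[11]=1 (border 'a')
j=12 s[j]='a': π[12]=2 (border 'aa')
j=13 s[j]='a': π[13]=3 (border 'aaa')
j=14 s[j]='b': k: 3→2→1→0; π[14]=0 (border '')
j=15 s[j]='b': π[15]=0 (border '')
j=16 s[j]='a': π[16]=1 (border 'a')
j=17 s[j]='b': k: 1→0; π[17]=0 (border '')
j=18 s[j]='a': π[18]=1 (border 'a')
j=19 s[j]='a': π[19]=2 (border 'aa')
j=20 s[j]='b': k: 2→1→0; π[20]=0 (border '')
j=21 s[j]='a': π[21]=1 (border 'a')
j=22 s[j]='a': π[22]=2 (border 'aa')
j=23 s[j]='a': π[23]=3 (border 'aaa')
j=24 s[j]='a': π[24]=4 (border 'aaaa')
j=25 s[j]='a': k: 4→3; π[25]=4 (border 'aaaa')
j=26 s[j]='a': k: 4→3; π[26]=4 (border 'aaaa')
j=27 s[j]='b': π[27]=5 (border 'aaaab')
j=28 s[j]='b': π[28]=6 (border 'aaaabb')
j=29 s[j]='b': k: 6→0; π[29]=0 (border '')
j=30 s[j]='a': π[30]=1 (border 'a')
j=31 s[j]='a': π[31]=2 (border 'aa')
j=32 s[j]='a': π[32]=3 (border 'aaa')
j=33 s[j]='a': π[33]=4 (border 'aaaa')
j=34 s[j]='a': k: 4→3; π[34]=4 (border 'aaaa')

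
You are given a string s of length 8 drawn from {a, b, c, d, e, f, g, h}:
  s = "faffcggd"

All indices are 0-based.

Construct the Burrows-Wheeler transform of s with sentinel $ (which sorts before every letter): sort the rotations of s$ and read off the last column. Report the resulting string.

dffg$fagc

rank  rotation   last
    0  $faffcggd  d
    1  affcggd$f  f
    2  cggd$faff  f
    3  d$faffcgg  g
    4  faffcggd$  $
    5  fcggd$faf  f
    6  ffcggd$fa  a
    7  gd$faffcg  g
    8  ggd$faffc  c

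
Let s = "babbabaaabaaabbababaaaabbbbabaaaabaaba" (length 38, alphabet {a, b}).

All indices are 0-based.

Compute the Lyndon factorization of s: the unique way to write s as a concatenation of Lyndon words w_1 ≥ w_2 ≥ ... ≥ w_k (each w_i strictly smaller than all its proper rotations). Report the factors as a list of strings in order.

["b", "abb", "ab", "aaabaaabbabab", "aaaabbbbab", "aaaabaab", "a"]

emit factor 1: 'b' (i=0, period=1)
emit factor 2: 'abb' (i=1, period=3)
emit factor 3: 'ab' (i=4, period=2)
emit factor 4: 'aaabaaabbabab' (i=6, period=13)
emit factor 5: 'aaaabbbbab' (i=19, period=10)
emit factor 6: 'aaaabaab' (i=29, period=8)
emit factor 7: 'a' (i=37, period=1)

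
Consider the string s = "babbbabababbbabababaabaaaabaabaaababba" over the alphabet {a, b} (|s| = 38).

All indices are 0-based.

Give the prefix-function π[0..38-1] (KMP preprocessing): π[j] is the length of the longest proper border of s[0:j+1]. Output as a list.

[0, 0, 1, 1, 1, 2, 3, 2, 3, 2, 3, 4, 5, 6, 7, 8, 9, 10, 11, 2, 0, 1, 2, 0, 0, 0, 1, 2, 0, 1, 2, 0, 0, 1, 2, 3, 4, 2]

π[0] = 0
j=1 s[j]='a': π[1]=0 (border '')
j=2 s[j]='b': π[2]=1 (border 'b')
j=3 s[j]='b': k: 1→0; π[3]=1 (border 'b')
j=4 s[j]='b': k: 1→0; π[4]=1 (border 'b')
j=5 s[j]='a': π[5]=2 (border 'ba')
j=6 s[j]='b': π[6]=3 (border 'bab')
j=7 s[j]='a': k: 3→1; π[7]=2 (border 'ba')
j=8 s[j]='b': π[8]=3 (border 'bab')
j=9 s[j]='a': k: 3→1; π[9]=2 (border 'ba')
j=10 s[j]='b': π[10]=3 (border 'bab')
j=11 s[j]='b': π[11]=4 (border 'babb')
j=12 s[j]='b': π[12]=5 (border 'babbb')
j=13 s[j]='a': π[13]=6 (border 'babbba')
j=14 s[j]='b': π[14]=7 (border 'babbbab')
j=15 s[j]='a': π[15]=8 (border 'babbbaba')
j=16 s[j]='b': π[16]=9 (border 'babbbabab')
j=17 s[j]='a': π[17]=10 (border 'babbbababa')
j=18 s[j]='b': π[18]=11 (border 'babbbababab')
j=19 s[j]='a': k: 11→3→1; π[19]=2 (border 'ba')
j=20 s[j]='a': k: 2→0; π[20]=0 (border '')
j=21 s[j]='b': π[21]=1 (border 'b')
j=22 s[j]='a': π[22]=2 (border 'ba')
j=23 s[j]='a': k: 2→0; π[23]=0 (border '')
j=24 s[j]='a': π[24]=0 (border '')
j=25 s[j]='a': π[25]=0 (border '')
j=26 s[j]='b': π[26]=1 (border 'b')
j=27 s[j]='a': π[27]=2 (border 'ba')
j=28 s[j]='a': k: 2→0; π[28]=0 (border '')
j=29 s[j]='b': π[29]=1 (border 'b')
j=30 s[j]='a': π[30]=2 (border 'ba')
j=31 s[j]='a': k: 2→0; π[31]=0 (border '')
j=32 s[j]='a': π[32]=0 (border '')
j=33 s[j]='b': π[33]=1 (border 'b')
j=34 s[j]='a': π[34]=2 (border 'ba')
j=35 s[j]='b': π[35]=3 (border 'bab')
j=36 s[j]='b': π[36]=4 (border 'babb')
j=37 s[j]='a': k: 4→1; π[37]=2 (border 'ba')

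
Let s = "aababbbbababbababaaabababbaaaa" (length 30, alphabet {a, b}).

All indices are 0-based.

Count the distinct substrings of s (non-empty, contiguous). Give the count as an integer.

367

rank | idx | suffix
   0 |  29 | a
   1 |  28 | aa
   2 |  27 | aaa
   3 |  26 | aaaa
   4 |  17 | aaabababbaaaa
   5 |  18 | aabababbaaaa
   6 |   0 | aababbbbababbababaaabababbaaaa
   7 |  15 | abaaabababbaaaa
   8 |  13 | ababaaabababbaaaa
   9 |  19 | abababbaaaa
  10 |  21 | ababbaaaa
  11 |   8 | ababbababaaabababbaaaa
  12 |   1 | ababbbbababbababaaabababbaaaa
  13 |  23 | abbaaaa
  14 |  10 | abbababaaabababbaaaa
  15 |   3 | abbbbababbababaaabababbaaaa
  16 |  25 | baaaa
  17 |  16 | baaabababbaaaa
  18 |  14 | babaaabababbaaaa
  19 |  12 | bababaaabababbaaaa
  20 |  20 | bababbaaaa
  21 |   7 | bababbababaaabababbaaaa
  22 |  22 | babbaaaa
  23 |   9 | babbababaaabababbaaaa
  24 |   2 | babbbbababbababaaabababbaaaa
  25 |  24 | bbaaaa
  26 |  11 | bbababaaabababbaaaa
  27 |   6 | bbababbababaaabababbaaaa
  28 |   5 | bbbababbababaaabababbaaaa
  29 |   4 | bbbbababbababaaabababbaaaa

SA = [29, 28, 27, 26, 17, 18, 0, 15, 13, 19, 21, 8, 1, 23, 10, 3, 25, 16, 14, 12, 20, 7, 22, 9, 2, 24, 11, 6, 5, 4]
i: (SA[i-1],SA[i]) lcp shared
  1: (29,28) 1 'a'
  2: (28,27) 2 'aa'
  3: (27,26) 3 'aaa'
  4: (26,17) 3 'aaa'
  5: (17,18) 2 'aa'
  6: (18,0) 5 'aabab'
  7: (0,15) 1 'a'
  8: (15,13) 3 'aba'
  9: (13,19) 5 'ababa'
  10: (19,21) 4 'abab'
  11: (21,8) 6 'ababba'
  12: (8,1) 5 'ababb'
  13: (1,23) 2 'ab'
  14: (23,10) 4 'abba'
  15: (10,3) 3 'abb'
  16: (3,25) 0 ''
  17: (25,16) 4 'baaa'
  18: (16,14) 2 'ba'
  19: (14,12) 4 'baba'
  20: (12,20) 5 'babab'
  21: (20,7) 7 'bababba'
  22: (7,22) 3 'bab'
  23: (22,9) 5 'babba'
  24: (9,2) 4 'babb'
  25: (2,24) 1 'b'
  26: (24,11) 3 'bba'
  27: (11,6) 6 'bbabab'
  28: (6,5) 2 'bb'
  29: (5,4) 3 'bbb'

n(n+1)/2 = 30·31/2 = 465
Σ LCP = 0 + 1 + 2 + 3 + 3 + 2 + 5 + 1 + 3 + 5 + 4 + 6 + 5 + 2 + 4 + 3 + 0 + 4 + 2 + 4 + 5 + 7 + 3 + 5 + 4 + 1 + 3 + 6 + 2 + 3 = 98
distinct = 465 − 98 = 367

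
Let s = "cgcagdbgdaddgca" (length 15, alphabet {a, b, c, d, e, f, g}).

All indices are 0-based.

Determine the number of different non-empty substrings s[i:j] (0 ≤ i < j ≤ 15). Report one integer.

rank→(start, suffix):
  0 → (14, 'a')
  1 → (9, 'addgca')
  2 → (3, 'agdbgdaddgca')
  3 → (6, 'bgdaddgca')
  4 → (13, 'ca')
  5 → (2, 'cagdbgdaddgca')
  6 → (0, 'cgcagdbgdaddgca')
  7 → (8, 'daddgca')
  8 → (5, 'dbgdaddgca')
  9 → (10, 'ddgca')
  10 → (11, 'dgca')
  11 → (12, 'gca')
  12 → (1, 'gcagdbgdaddgca')
  13 → (7, 'gdaddgca')
  14 → (4, 'gdbgdaddgca')

SA = [14, 9, 3, 6, 13, 2, 0, 8, 5, 10, 11, 12, 1, 7, 4]
rank  pair      lcp
   1  s[14:],s[9:]  1  'a'
   2  s[9:],s[3:]  1  'a'
   3  s[3:],s[6:]  0  ''
   4  s[6:],s[13:]  0  ''
   5  s[13:],s[2:]  2  'ca'
   6  s[2:],s[0:]  1  'c'
   7  s[0:],s[8:]  0  ''
   8  s[8:],s[5:]  1  'd'
   9  s[5:],s[10:]  1  'd'
  10  s[10:],s[11:]  1  'd'
  11  s[11:],s[12:]  0  ''
  12  s[12:],s[1:]  3  'gca'
  13  s[1:],s[7:]  1  'g'
  14  s[7:],s[4:]  2  'gd'

n(n+1)/2 = 15·16/2 = 120
Σ LCP = 0 + 1 + 1 + 0 + 0 + 2 + 1 + 0 + 1 + 1 + 1 + 0 + 3 + 1 + 2 = 14
distinct = 120 − 14 = 106

106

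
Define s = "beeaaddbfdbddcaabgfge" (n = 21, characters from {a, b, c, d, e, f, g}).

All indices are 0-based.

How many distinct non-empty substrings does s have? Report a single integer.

rank | idx | suffix
   0 |  14 | aabgfge
   1 |   3 | aaddbfdbddcaabgfge
   2 |  15 | abgfge
   3 |   4 | addbfdbddcaabgfge
   4 |  10 | bddcaabgfge
   5 |   0 | beeaaddbfdbddcaabgfge
   6 |   7 | bfdbddcaabgfge
   7 |  16 | bgfge
   8 |  13 | caabgfge
   9 |   9 | dbddcaabgfge
  10 |   6 | dbfdbddcaabgfge
  11 |  12 | dcaabgfge
  12 |   5 | ddbfdbddcaabgfge
  13 |  11 | ddcaabgfge
  14 |  20 | e
  15 |   2 | eaaddbfdbddcaabgfge
  16 |   1 | eeaaddbfdbddcaabgfge
  17 |   8 | fdbddcaabgfge
  18 |  18 | fge
  19 |  19 | ge
  20 |  17 | gfge

SA = [14, 3, 15, 4, 10, 0, 7, 16, 13, 9, 6, 12, 5, 11, 20, 2, 1, 8, 18, 19, 17]
i: (SA[i-1],SA[i]) lcp shared
  1: (14,3) 2 'aa'
  2: (3,15) 1 'a'
  3: (15,4) 1 'a'
  4: (4,10) 0 ''
  5: (10,0) 1 'b'
  6: (0,7) 1 'b'
  7: (7,16) 1 'b'
  8: (16,13) 0 ''
  9: (13,9) 0 ''
  10: (9,6) 2 'db'
  11: (6,12) 1 'd'
  12: (12,5) 1 'd'
  13: (5,11) 2 'dd'
  14: (11,20) 0 ''
  15: (20,2) 1 'e'
  16: (2,1) 1 'e'
  17: (1,8) 0 ''
  18: (8,18) 1 'f'
  19: (18,19) 0 ''
  20: (19,17) 1 'g'

n(n+1)/2 = 21·22/2 = 231
Σ LCP = 0 + 2 + 1 + 1 + 0 + 1 + 1 + 1 + 0 + 0 + 2 + 1 + 1 + 2 + 0 + 1 + 1 + 0 + 1 + 0 + 1 = 17
distinct = 231 − 17 = 214

214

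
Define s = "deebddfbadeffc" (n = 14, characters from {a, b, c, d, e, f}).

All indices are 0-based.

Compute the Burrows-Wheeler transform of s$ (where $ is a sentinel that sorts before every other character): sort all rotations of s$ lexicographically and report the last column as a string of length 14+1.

cbfefb$adedddfe

rank  rotation         last
    0  $deebddfbadeffc  c
    1  adeffc$deebddfb  b
    2  badeffc$deebddf  f
    3  bddfbadeffc$dee  e
    4  c$deebddfbadeff  f
    5  ddfbadeffc$deeb  b
    6  deebddfbadeffc$  $
    7  deffc$deebddfba  a
    8  dfbadeffc$deebd  d
    9  ebddfbadeffc$de  e
   10  eebddfbadeffc$d  d
   11  effc$deebddfbad  d
   12  fbadeffc$deebdd  d
   13  fc$deebddfbadef  f
   14  ffc$deebddfbade  e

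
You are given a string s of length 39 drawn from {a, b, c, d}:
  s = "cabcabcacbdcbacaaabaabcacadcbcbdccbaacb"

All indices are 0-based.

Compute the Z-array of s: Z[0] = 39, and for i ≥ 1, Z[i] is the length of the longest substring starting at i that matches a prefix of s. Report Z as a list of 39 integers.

[39, 0, 0, 5, 0, 0, 2, 0, 1, 0, 0, 1, 0, 0, 2, 0, 0, 0, 0, 0, 0, 0, 2, 0, 2, 0, 0, 1, 0, 1, 0, 0, 1, 1, 0, 0, 0, 1, 0]

Z[0]=39
i=1: i≥r, start 0; Z[1]=0
i=2: i≥r, start 0; Z[2]=0
i=3: i≥r, start 0; Z[3]=5 grow→box=[3,8)
i=4: min(r-i=4, Z[1]=0)=0; Z[4]=0
i=5: min(r-i=3, Z[2]=0)=0; Z[5]=0
i=6: min(r-i=2, Z[3]=5)=2; Z[6]=2
i=7: min(r-i=1, Z[4]=0)=0; Z[7]=0
i=8: i≥r, start 0; Z[8]=1 grow→box=[8,9)
i=9: i≥r, start 0; Z[9]=0
i=10: i≥r, start 0; Z[10]=0
i=11: i≥r, start 0; Z[11]=1 grow→box=[11,12)
i=12: i≥r, start 0; Z[12]=0
i=13: i≥r, start 0; Z[13]=0
i=14: i≥r, start 0; Z[14]=2 grow→box=[14,16)
i=15: min(r-i=1, Z[1]=0)=0; Z[15]=0
i=16: i≥r, start 0; Z[16]=0
i=17: i≥r, start 0; Z[17]=0
i=18: i≥r, start 0; Z[18]=0
i=19: i≥r, start 0; Z[19]=0
i=20: i≥r, start 0; Z[20]=0
i=21: i≥r, start 0; Z[21]=0
i=22: i≥r, start 0; Z[22]=2 grow→box=[22,24)
i=23: min(r-i=1, Z[1]=0)=0; Z[23]=0
i=24: i≥r, start 0; Z[24]=2 grow→box=[24,26)
i=25: min(r-i=1, Z[1]=0)=0; Z[25]=0
i=26: i≥r, start 0; Z[26]=0
i=27: i≥r, start 0; Z[27]=1 grow→box=[27,28)
i=28: i≥r, start 0; Z[28]=0
i=29: i≥r, start 0; Z[29]=1 grow→box=[29,30)
i=30: i≥r, start 0; Z[30]=0
i=31: i≥r, start 0; Z[31]=0
i=32: i≥r, start 0; Z[32]=1 grow→box=[32,33)
i=33: i≥r, start 0; Z[33]=1 grow→box=[33,34)
i=34: i≥r, start 0; Z[34]=0
i=35: i≥r, start 0; Z[35]=0
i=36: i≥r, start 0; Z[36]=0
i=37: i≥r, start 0; Z[37]=1 grow→box=[37,38)
i=38: i≥r, start 0; Z[38]=0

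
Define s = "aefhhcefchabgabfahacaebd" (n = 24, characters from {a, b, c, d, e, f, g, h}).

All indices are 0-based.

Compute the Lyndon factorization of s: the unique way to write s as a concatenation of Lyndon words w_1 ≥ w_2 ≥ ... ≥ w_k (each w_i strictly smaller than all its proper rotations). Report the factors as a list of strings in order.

["aefhhcefch", "abg", "abfahacaebd"]

emit factor 1: 'aefhhcefch' (i=0, period=10)
emit factor 2: 'abg' (i=10, period=3)
emit factor 3: 'abfahacaebd' (i=13, period=11)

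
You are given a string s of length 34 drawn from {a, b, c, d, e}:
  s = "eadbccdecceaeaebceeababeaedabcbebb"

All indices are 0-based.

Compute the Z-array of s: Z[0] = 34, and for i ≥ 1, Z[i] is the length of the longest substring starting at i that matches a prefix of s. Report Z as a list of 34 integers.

[34, 0, 0, 0, 0, 0, 0, 1, 0, 0, 2, 0, 2, 0, 1, 0, 0, 1, 2, 0, 0, 0, 0, 2, 0, 1, 0, 0, 0, 0, 0, 1, 0, 0]

Z[0]=34
i=1: fresh scan; Z[1]=0
i=2: fresh scan; Z[2]=0
i=3: fresh scan; Z[3]=0
i=4: fresh scan; Z[4]=0
i=5: fresh scan; Z[5]=0
i=6: fresh scan; Z[6]=0
i=7: fresh scan; Z[7]=1 grow→box=[7,8)
i=8: fresh scan; Z[8]=0
i=9: fresh scan; Z[9]=0
i=10: fresh scan; Z[10]=2 grow→box=[10,12)
i=11: min(r-i=1, Z[1]=0)=0; Z[11]=0
i=12: fresh scan; Z[12]=2 grow→box=[12,14)
i=13: min(r-i=1, Z[1]=0)=0; Z[13]=0
i=14: fresh scan; Z[14]=1 grow→box=[14,15)
i=15: fresh scan; Z[15]=0
i=16: fresh scan; Z[16]=0
i=17: fresh scan; Z[17]=1 grow→box=[17,18)
i=18: fresh scan; Z[18]=2 grow→box=[18,20)
i=19: min(r-i=1, Z[1]=0)=0; Z[19]=0
i=20: fresh scan; Z[20]=0
i=21: fresh scan; Z[21]=0
i=22: fresh scan; Z[22]=0
i=23: fresh scan; Z[23]=2 grow→box=[23,25)
i=24: min(r-i=1, Z[1]=0)=0; Z[24]=0
i=25: fresh scan; Z[25]=1 grow→box=[25,26)
i=26: fresh scan; Z[26]=0
i=27: fresh scan; Z[27]=0
i=28: fresh scan; Z[28]=0
i=29: fresh scan; Z[29]=0
i=30: fresh scan; Z[30]=0
i=31: fresh scan; Z[31]=1 grow→box=[31,32)
i=32: fresh scan; Z[32]=0
i=33: fresh scan; Z[33]=0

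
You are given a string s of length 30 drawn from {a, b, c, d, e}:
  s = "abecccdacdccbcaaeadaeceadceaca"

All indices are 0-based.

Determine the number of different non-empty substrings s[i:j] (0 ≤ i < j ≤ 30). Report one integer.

rank→(start, suffix):
  0 → (29, 'a')
  1 → (14, 'aaeadaeceadceaca')
  2 → (0, 'abecccdacdccbcaaeadaeceadceaca')
  3 → (27, 'aca')
  4 → (7, 'acdccbcaaeadaeceadceaca')
  5 → (17, 'adaeceadceaca')
  6 → (23, 'adceaca')
  7 → (15, 'aeadaeceadceaca')
  8 → (19, 'aeceadceaca')
  9 → (12, 'bcaaeadaeceadceaca')
  10 → (1, 'becccdacdccbcaaeadaeceadceaca')
  11 → (28, 'ca')
  12 → (13, 'caaeadaeceadceaca')
  13 → (11, 'cbcaaeadaeceadceaca')
  14 → (10, 'ccbcaaeadaeceadceaca')
  15 → (3, 'cccdacdccbcaaeadaeceadceaca')
  16 → (4, 'ccdacdccbcaaeadaeceadceaca')
  17 → (5, 'cdacdccbcaaeadaeceadceaca')
  18 → (8, 'cdccbcaaeadaeceadceaca')
  19 → (25, 'ceaca')
  20 → (21, 'ceadceaca')
  21 → (6, 'dacdccbcaaeadaeceadceaca')
  22 → (18, 'daeceadceaca')
  23 → (9, 'dccbcaaeadaeceadceaca')
  24 → (24, 'dceaca')
  25 → (26, 'eaca')
  26 → (16, 'eadaeceadceaca')
  27 → (22, 'eadceaca')
  28 → (2, 'ecccdacdccbcaaeadaeceadceaca')
  29 → (20, 'eceadceaca')

SA = [29, 14, 0, 27, 7, 17, 23, 15, 19, 12, 1, 28, 13, 11, 10, 3, 4, 5, 8, 25, 21, 6, 18, 9, 24, 26, 16, 22, 2, 20]
[i] adj suffixes → lcp
  [1] 29/14 → 1 ('a')
  [2] 14/0 → 1 ('a')
  [3] 0/27 → 1 ('a')
  [4] 27/7 → 2 ('ac')
  [5] 7/17 → 1 ('a')
  [6] 17/23 → 2 ('ad')
  [7] 23/15 → 1 ('a')
  [8] 15/19 → 2 ('ae')
  [9] 19/12 → 0 ('')
  [10] 12/1 → 1 ('b')
  [11] 1/28 → 0 ('')
  [12] 28/13 → 2 ('ca')
  [13] 13/11 → 1 ('c')
  [14] 11/10 → 1 ('c')
  [15] 10/3 → 2 ('cc')
  [16] 3/4 → 2 ('cc')
  [17] 4/5 → 1 ('c')
  [18] 5/8 → 2 ('cd')
  [19] 8/25 → 1 ('c')
  [20] 25/21 → 3 ('cea')
  [21] 21/6 → 0 ('')
  [22] 6/18 → 2 ('da')
  [23] 18/9 → 1 ('d')
  [24] 9/24 → 2 ('dc')
  [25] 24/26 → 0 ('')
  [26] 26/16 → 2 ('ea')
  [27] 16/22 → 3 ('ead')
  [28] 22/2 → 1 ('e')
  [29] 2/20 → 2 ('ec')

n(n+1)/2 = 30·31/2 = 465
Σ LCP = 0 + 1 + 1 + 1 + 2 + 1 + 2 + 1 + 2 + 0 + 1 + 0 + 2 + 1 + 1 + 2 + 2 + 1 + 2 + 1 + 3 + 0 + 2 + 1 + 2 + 0 + 2 + 3 + 1 + 2 = 40
distinct = 465 − 40 = 425

425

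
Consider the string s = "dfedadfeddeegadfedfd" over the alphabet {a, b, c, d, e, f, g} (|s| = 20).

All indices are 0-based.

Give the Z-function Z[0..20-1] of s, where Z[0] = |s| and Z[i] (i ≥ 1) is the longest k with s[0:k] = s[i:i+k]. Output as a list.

Z[0]=20
i=1: outside box; Z[1]=0
i=2: outside box; Z[2]=0
i=3: outside box; Z[3]=1 extend→box=[3,4)
i=4: outside box; Z[4]=0
i=5: outside box; Z[5]=4 extend→box=[5,9)
i=6: min(r-i=3, Z[1]=0)=0; Z[6]=0
i=7: min(r-i=2, Z[2]=0)=0; Z[7]=0
i=8: min(r-i=1, Z[3]=1)=1; Z[8]=1
i=9: outside box; Z[9]=1 extend→box=[9,10)
i=10: outside box; Z[10]=0
i=11: outside box; Z[11]=0
i=12: outside box; Z[12]=0
i=13: outside box; Z[13]=0
i=14: outside box; Z[14]=4 extend→box=[14,18)
i=15: min(r-i=3, Z[1]=0)=0; Z[15]=0
i=16: min(r-i=2, Z[2]=0)=0; Z[16]=0
i=17: min(r-i=1, Z[3]=1)=1; Z[17]=2 extend→box=[17,19)
i=18: min(r-i=1, Z[1]=0)=0; Z[18]=0
i=19: outside box; Z[19]=1 extend→box=[19,20)

[20, 0, 0, 1, 0, 4, 0, 0, 1, 1, 0, 0, 0, 0, 4, 0, 0, 2, 0, 1]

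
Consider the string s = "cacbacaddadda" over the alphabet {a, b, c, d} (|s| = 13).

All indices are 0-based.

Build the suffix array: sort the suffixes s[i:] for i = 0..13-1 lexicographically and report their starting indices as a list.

[12, 4, 1, 9, 6, 3, 0, 5, 2, 11, 8, 10, 7]

rank→(start, suffix):
  0 → (12, 'a')
  1 → (4, 'acaddadda')
  2 → (1, 'acbacaddadda')
  3 → (9, 'adda')
  4 → (6, 'addadda')
  5 → (3, 'bacaddadda')
  6 → (0, 'cacbacaddadda')
  7 → (5, 'caddadda')
  8 → (2, 'cbacaddadda')
  9 → (11, 'da')
  10 → (8, 'dadda')
  11 → (10, 'dda')
  12 → (7, 'ddadda')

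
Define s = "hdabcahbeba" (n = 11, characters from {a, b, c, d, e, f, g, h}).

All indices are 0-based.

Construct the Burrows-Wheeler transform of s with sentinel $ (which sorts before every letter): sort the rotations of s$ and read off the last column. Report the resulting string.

rank  rotation      last
    0  $hdabcahbeba  a
    1  a$hdabcahbeb  b
    2  abcahbeba$hd  d
    3  ahbeba$hdabc  c
    4  ba$hdabcahbe  e
    5  bcahbeba$hda  a
    6  beba$hdabcah  h
    7  cahbeba$hdab  b
    8  dabcahbeba$h  h
    9  eba$hdabcahb  b
   10  hbeba$hdabca  a
   11  hdabcahbeba$  $

abdceahbhba$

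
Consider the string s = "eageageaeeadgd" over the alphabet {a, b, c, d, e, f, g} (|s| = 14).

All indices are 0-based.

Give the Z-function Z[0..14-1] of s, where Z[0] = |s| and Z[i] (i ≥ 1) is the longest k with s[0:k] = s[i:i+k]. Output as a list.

[14, 0, 0, 5, 0, 0, 2, 0, 1, 2, 0, 0, 0, 0]

Z[0]=14
i=1: i≥r, start 0; Z[1]=0
i=2: i≥r, start 0; Z[2]=0
i=3: i≥r, start 0; Z[3]=5 grow→box=[3,8)
i=4: min(r-i=4, Z[1]=0)=0; Z[4]=0
i=5: min(r-i=3, Z[2]=0)=0; Z[5]=0
i=6: min(r-i=2, Z[3]=5)=2; Z[6]=2
i=7: min(r-i=1, Z[4]=0)=0; Z[7]=0
i=8: i≥r, start 0; Z[8]=1 grow→box=[8,9)
i=9: i≥r, start 0; Z[9]=2 grow→box=[9,11)
i=10: min(r-i=1, Z[1]=0)=0; Z[10]=0
i=11: i≥r, start 0; Z[11]=0
i=12: i≥r, start 0; Z[12]=0
i=13: i≥r, start 0; Z[13]=0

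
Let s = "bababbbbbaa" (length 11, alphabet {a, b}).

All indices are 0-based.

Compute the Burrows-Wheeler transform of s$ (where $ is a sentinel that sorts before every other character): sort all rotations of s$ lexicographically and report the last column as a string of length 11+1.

rank  rotation      last
    0  $bababbbbbaa  a
    1  a$bababbbbba  a
    2  aa$bababbbbb  b
    3  ababbbbbaa$b  b
    4  abbbbbaa$bab  b
    5  baa$bababbbb  b
    6  bababbbbbaa$  $
    7  babbbbbaa$ba  a
    8  bbaa$bababbb  b
    9  bbbaa$bababb  b
   10  bbbbaa$babab  b
   11  bbbbbaa$baba  a

aabbbb$abbba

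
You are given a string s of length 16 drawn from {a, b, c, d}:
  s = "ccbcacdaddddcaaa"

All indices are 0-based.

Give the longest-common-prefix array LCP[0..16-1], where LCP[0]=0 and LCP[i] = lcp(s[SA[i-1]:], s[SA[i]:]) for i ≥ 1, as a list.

[0, 1, 2, 1, 1, 0, 0, 2, 1, 1, 1, 0, 1, 1, 2, 3]

sorted suffixes:
  #0 SA[0]=15  'a'
  #1 SA[1]=14  'aa'
  #2 SA[2]=13  'aaa'
  #3 SA[3]=4  'acdaddddcaaa'
  #4 SA[4]=7  'addddcaaa'
  #5 SA[5]=2  'bcacdaddddcaaa'
  #6 SA[6]=12  'caaa'
  #7 SA[7]=3  'cacdaddddcaaa'
  #8 SA[8]=1  'cbcacdaddddcaaa'
  #9 SA[9]=0  'ccbcacdaddddcaaa'
  #10 SA[10]=5  'cdaddddcaaa'
  #11 SA[11]=6  'daddddcaaa'
  #12 SA[12]=11  'dcaaa'
  #13 SA[13]=10  'ddcaaa'
  #14 SA[14]=9  'dddcaaa'
  #15 SA[15]=8  'ddddcaaa'

SA = [15, 14, 13, 4, 7, 2, 12, 3, 1, 0, 5, 6, 11, 10, 9, 8]
[i] adj suffixes → lcp
  [1] 15/14 → 1 ('a')
  [2] 14/13 → 2 ('aa')
  [3] 13/4 → 1 ('a')
  [4] 4/7 → 1 ('a')
  [5] 7/2 → 0 ('')
  [6] 2/12 → 0 ('')
  [7] 12/3 → 2 ('ca')
  [8] 3/1 → 1 ('c')
  [9] 1/0 → 1 ('c')
  [10] 0/5 → 1 ('c')
  [11] 5/6 → 0 ('')
  [12] 6/11 → 1 ('d')
  [13] 11/10 → 1 ('d')
  [14] 10/9 → 2 ('dd')
  [15] 9/8 → 3 ('ddd')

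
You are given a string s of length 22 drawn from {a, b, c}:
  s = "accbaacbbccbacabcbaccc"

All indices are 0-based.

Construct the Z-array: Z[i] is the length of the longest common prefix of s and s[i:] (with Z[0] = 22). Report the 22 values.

[22, 0, 0, 0, 1, 2, 0, 0, 0, 0, 0, 0, 2, 0, 1, 0, 0, 0, 3, 0, 0, 0]

Z[0]=22
i=1: i≥r, start 0; Z[1]=0
i=2: i≥r, start 0; Z[2]=0
i=3: i≥r, start 0; Z[3]=0
i=4: i≥r, start 0; Z[4]=1 scan→box=[4,5)
i=5: i≥r, start 0; Z[5]=2 scan→box=[5,7)
i=6: min(r-i=1, Z[1]=0)=0; Z[6]=0
i=7: i≥r, start 0; Z[7]=0
i=8: i≥r, start 0; Z[8]=0
i=9: i≥r, start 0; Z[9]=0
i=10: i≥r, start 0; Z[10]=0
i=11: i≥r, start 0; Z[11]=0
i=12: i≥r, start 0; Z[12]=2 scan→box=[12,14)
i=13: min(r-i=1, Z[1]=0)=0; Z[13]=0
i=14: i≥r, start 0; Z[14]=1 scan→box=[14,15)
i=15: i≥r, start 0; Z[15]=0
i=16: i≥r, start 0; Z[16]=0
i=17: i≥r, start 0; Z[17]=0
i=18: i≥r, start 0; Z[18]=3 scan→box=[18,21)
i=19: min(r-i=2, Z[1]=0)=0; Z[19]=0
i=20: min(r-i=1, Z[2]=0)=0; Z[20]=0
i=21: i≥r, start 0; Z[21]=0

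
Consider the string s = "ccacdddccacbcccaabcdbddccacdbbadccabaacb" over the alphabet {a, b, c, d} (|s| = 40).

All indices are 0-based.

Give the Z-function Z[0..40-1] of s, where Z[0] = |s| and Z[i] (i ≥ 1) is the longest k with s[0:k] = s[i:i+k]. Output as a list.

Z[0]=40
i=1: fresh scan; Z[1]=1 grow→box=[1,2)
i=2: fresh scan; Z[2]=0
i=3: fresh scan; Z[3]=1 grow→box=[3,4)
i=4: fresh scan; Z[4]=0
i=5: fresh scan; Z[5]=0
i=6: fresh scan; Z[6]=0
i=7: fresh scan; Z[7]=4 grow→box=[7,11)
i=8: min(r-i=3, Z[1]=1)=1; Z[8]=1
i=9: min(r-i=2, Z[2]=0)=0; Z[9]=0
i=10: min(r-i=1, Z[3]=1)=1; Z[10]=1
i=11: fresh scan; Z[11]=0
i=12: fresh scan; Z[12]=2 grow→box=[12,14)
i=13: min(r-i=1, Z[1]=1)=1; Z[13]=3 grow→box=[13,16)
i=14: min(r-i=2, Z[1]=1)=1; Z[14]=1
i=15: min(r-i=1, Z[2]=0)=0; Z[15]=0
i=16: fresh scan; Z[16]=0
i=17: fresh scan; Z[17]=0
i=18: fresh scan; Z[18]=1 grow→box=[18,19)
i=19: fresh scan; Z[19]=0
i=20: fresh scan; Z[20]=0
i=21: fresh scan; Z[21]=0
i=22: fresh scan; Z[22]=0
i=23: fresh scan; Z[23]=5 grow→box=[23,28)
i=24: min(r-i=4, Z[1]=1)=1; Z[24]=1
i=25: min(r-i=3, Z[2]=0)=0; Z[25]=0
i=26: min(r-i=2, Z[3]=1)=1; Z[26]=1
i=27: min(r-i=1, Z[4]=0)=0; Z[27]=0
i=28: fresh scan; Z[28]=0
i=29: fresh scan; Z[29]=0
i=30: fresh scan; Z[30]=0
i=31: fresh scan; Z[31]=0
i=32: fresh scan; Z[32]=3 grow→box=[32,35)
i=33: min(r-i=2, Z[1]=1)=1; Z[33]=1
i=34: min(r-i=1, Z[2]=0)=0; Z[34]=0
i=35: fresh scan; Z[35]=0
i=36: fresh scan; Z[36]=0
i=37: fresh scan; Z[37]=0
i=38: fresh scan; Z[38]=1 grow→box=[38,39)
i=39: fresh scan; Z[39]=0

[40, 1, 0, 1, 0, 0, 0, 4, 1, 0, 1, 0, 2, 3, 1, 0, 0, 0, 1, 0, 0, 0, 0, 5, 1, 0, 1, 0, 0, 0, 0, 0, 3, 1, 0, 0, 0, 0, 1, 0]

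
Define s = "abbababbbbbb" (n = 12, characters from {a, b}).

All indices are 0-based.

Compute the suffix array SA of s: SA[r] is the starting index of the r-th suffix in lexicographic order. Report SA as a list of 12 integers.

[3, 0, 5, 11, 2, 4, 10, 1, 9, 8, 7, 6]

rank→(start, suffix):
  0 → (3, 'ababbbbbb')
  1 → (0, 'abbababbbbbb')
  2 → (5, 'abbbbbb')
  3 → (11, 'b')
  4 → (2, 'bababbbbbb')
  5 → (4, 'babbbbbb')
  6 → (10, 'bb')
  7 → (1, 'bbababbbbbb')
  8 → (9, 'bbb')
  9 → (8, 'bbbb')
  10 → (7, 'bbbbb')
  11 → (6, 'bbbbbb')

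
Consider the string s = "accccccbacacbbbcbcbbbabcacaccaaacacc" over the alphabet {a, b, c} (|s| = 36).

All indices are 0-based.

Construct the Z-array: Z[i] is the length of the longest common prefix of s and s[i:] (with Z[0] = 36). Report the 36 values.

Z[0]=36
i=1: fresh scan; Z[1]=0
i=2: fresh scan; Z[2]=0
i=3: fresh scan; Z[3]=0
i=4: fresh scan; Z[4]=0
i=5: fresh scan; Z[5]=0
i=6: fresh scan; Z[6]=0
i=7: fresh scan; Z[7]=0
i=8: fresh scan; Z[8]=2 extend→box=[8,10)
i=9: min(r-i=1, Z[1]=0)=0; Z[9]=0
i=10: fresh scan; Z[10]=2 extend→box=[10,12)
i=11: min(r-i=1, Z[1]=0)=0; Z[11]=0
i=12: fresh scan; Z[12]=0
i=13: fresh scan; Z[13]=0
i=14: fresh scan; Z[14]=0
i=15: fresh scan; Z[15]=0
i=16: fresh scan; Z[16]=0
i=17: fresh scan; Z[17]=0
i=18: fresh scan; Z[18]=0
i=19: fresh scan; Z[19]=0
i=20: fresh scan; Z[20]=0
i=21: fresh scan; Z[21]=1 extend→box=[21,22)
i=22: fresh scan; Z[22]=0
i=23: fresh scan; Z[23]=0
i=24: fresh scan; Z[24]=2 extend→box=[24,26)
i=25: min(r-i=1, Z[1]=0)=0; Z[25]=0
i=26: fresh scan; Z[26]=3 extend→box=[26,29)
i=27: min(r-i=2, Z[1]=0)=0; Z[27]=0
i=28: min(r-i=1, Z[2]=0)=0; Z[28]=0
i=29: fresh scan; Z[29]=1 extend→box=[29,30)
i=30: fresh scan; Z[30]=1 extend→box=[30,31)
i=31: fresh scan; Z[31]=2 extend→box=[31,33)
i=32: min(r-i=1, Z[1]=0)=0; Z[32]=0
i=33: fresh scan; Z[33]=3 extend→box=[33,36)
i=34: min(r-i=2, Z[1]=0)=0; Z[34]=0
i=35: min(r-i=1, Z[2]=0)=0; Z[35]=0

[36, 0, 0, 0, 0, 0, 0, 0, 2, 0, 2, 0, 0, 0, 0, 0, 0, 0, 0, 0, 0, 1, 0, 0, 2, 0, 3, 0, 0, 1, 1, 2, 0, 3, 0, 0]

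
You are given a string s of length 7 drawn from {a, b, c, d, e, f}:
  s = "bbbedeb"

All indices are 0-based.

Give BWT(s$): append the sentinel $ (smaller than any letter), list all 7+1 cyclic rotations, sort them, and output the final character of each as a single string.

rank  rotation  last
    0  $bbbedeb  b
    1  b$bbbede  e
    2  bbbedeb$  $
    3  bbedeb$b  b
    4  bedeb$bb  b
    5  deb$bbbe  e
    6  eb$bbbed  d
    7  edeb$bbb  b

be$bbedb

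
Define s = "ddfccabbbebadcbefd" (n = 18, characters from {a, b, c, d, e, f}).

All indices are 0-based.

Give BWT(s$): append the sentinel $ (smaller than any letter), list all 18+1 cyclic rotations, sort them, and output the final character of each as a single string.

rank  rotation             last
    0  $ddfccabbbebadcbefd  d
    1  abbbebadcbefd$ddfcc  c
    2  adcbefd$ddfccabbbeb  b
    3  badcbefd$ddfccabbbe  e
    4  bbbebadcbefd$ddfcca  a
    5  bbebadcbefd$ddfccab  b
    6  bebadcbefd$ddfccabb  b
    7  befd$ddfccabbbebadc  c
    8  cabbbebadcbefd$ddfc  c
    9  cbefd$ddfccabbbebad  d
   10  ccabbbebadcbefd$ddf  f
   11  d$ddfccabbbebadcbef  f
   12  dcbefd$ddfccabbbeba  a
   13  ddfccabbbebadcbefd$  $
   14  dfccabbbebadcbefd$d  d
   15  ebadcbefd$ddfccabbb  b
   16  efd$ddfccabbbebadcb  b
   17  fccabbbebadcbefd$dd  d
   18  fd$ddfccabbbebadcbe  e

dcbeabbccdffa$dbbde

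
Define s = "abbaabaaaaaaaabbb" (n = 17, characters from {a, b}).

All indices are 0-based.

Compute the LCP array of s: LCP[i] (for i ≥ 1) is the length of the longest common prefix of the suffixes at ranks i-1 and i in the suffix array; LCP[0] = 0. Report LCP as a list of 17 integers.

sorted suffixes:
  #0 SA[0]=6  'aaaaaaaabbb'
  #1 SA[1]=7  'aaaaaaabbb'
  #2 SA[2]=8  'aaaaaabbb'
  #3 SA[3]=9  'aaaaabbb'
  #4 SA[4]=10  'aaaabbb'
  #5 SA[5]=11  'aaabbb'
  #6 SA[6]=3  'aabaaaaaaaabbb'
  #7 SA[7]=12  'aabbb'
  #8 SA[8]=4  'abaaaaaaaabbb'
  #9 SA[9]=0  'abbaabaaaaaaaabbb'
  #10 SA[10]=13  'abbb'
  #11 SA[11]=16  'b'
  #12 SA[12]=5  'baaaaaaaabbb'
  #13 SA[13]=2  'baabaaaaaaaabbb'
  #14 SA[14]=15  'bb'
  #15 SA[15]=1  'bbaabaaaaaaaabbb'
  #16 SA[16]=14  'bbb'

SA = [6, 7, 8, 9, 10, 11, 3, 12, 4, 0, 13, 16, 5, 2, 15, 1, 14]
rank  pair      lcp
   1  s[6:],s[7:]  7  'aaaaaaa'
   2  s[7:],s[8:]  6  'aaaaaa'
   3  s[8:],s[9:]  5  'aaaaa'
   4  s[9:],s[10:]  4  'aaaa'
   5  s[10:],s[11:]  3  'aaa'
   6  s[11:],s[3:]  2  'aa'
   7  s[3:],s[12:]  3  'aab'
   8  s[12:],s[4:]  1  'a'
   9  s[4:],s[0:]  2  'ab'
  10  s[0:],s[13:]  3  'abb'
  11  s[13:],s[16:]  0  ''
  12  s[16:],s[5:]  1  'b'
  13  s[5:],s[2:]  3  'baa'
  14  s[2:],s[15:]  1  'b'
  15  s[15:],s[1:]  2  'bb'
  16  s[1:],s[14:]  2  'bb'

[0, 7, 6, 5, 4, 3, 2, 3, 1, 2, 3, 0, 1, 3, 1, 2, 2]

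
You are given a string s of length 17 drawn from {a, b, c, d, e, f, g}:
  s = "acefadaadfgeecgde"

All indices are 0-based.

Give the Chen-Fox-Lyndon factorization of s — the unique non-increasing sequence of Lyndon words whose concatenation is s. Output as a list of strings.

emit factor 1: 'acefad' (i=0, period=6)
emit factor 2: 'aadfgeecgde' (i=6, period=11)

["acefad", "aadfgeecgde"]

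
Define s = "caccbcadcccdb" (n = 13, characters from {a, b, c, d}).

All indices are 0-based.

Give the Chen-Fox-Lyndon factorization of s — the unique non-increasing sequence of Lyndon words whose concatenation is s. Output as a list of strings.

emit factor 1: 'c' (i=0, period=1)
emit factor 2: 'accbcadcccdb' (i=1, period=12)

["c", "accbcadcccdb"]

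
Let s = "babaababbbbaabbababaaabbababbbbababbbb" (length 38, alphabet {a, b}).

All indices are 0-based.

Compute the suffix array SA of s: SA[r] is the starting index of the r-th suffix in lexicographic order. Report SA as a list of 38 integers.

[19, 3, 11, 20, 17, 1, 15, 31, 4, 24, 12, 21, 33, 6, 26, 37, 18, 2, 10, 16, 0, 14, 30, 23, 32, 5, 25, 36, 9, 13, 29, 22, 35, 8, 28, 34, 7, 27]

sorted suffixes:
  #0 SA[0]=19  'aaabbababbbbababbbb'
  #1 SA[1]=3  'aababbbbaabbababaaabbababbbbababbbb'
  #2 SA[2]=11  'aabbababaaabbababbbbababbbb'
  #3 SA[3]=20  'aabbababbbbababbbb'
  #4 SA[4]=17  'abaaabbababbbbababbbb'
  #5 SA[5]=1  'abaababbbbaabbababaaabbababbbbababbbb'
  #6 SA[6]=15  'ababaaabbababbbbababbbb'
  #7 SA[7]=31  'ababbbb'
  #8 SA[8]=4  'ababbbbaabbababaaabbababbbbababbbb'
  #9 SA[9]=24  'ababbbbababbbb'
  #10 SA[10]=12  'abbababaaabbababbbbababbbb'
  #11 SA[11]=21  'abbababbbbababbbb'
  #12 SA[12]=33  'abbbb'
  #13 SA[13]=6  'abbbbaabbababaaabbababbbbababbbb'
  #14 SA[14]=26  'abbbbababbbb'
  #15 SA[15]=37  'b'
  #16 SA[16]=18  'baaabbababbbbababbbb'
  #17 SA[17]=2  'baababbbbaabbababaaabbababbbbababbbb'
  #18 SA[18]=10  'baabbababaaabbababbbbababbbb'
  #19 SA[19]=16  'babaaabbababbbbababbbb'
  #20 SA[20]=0  'babaababbbbaabbababaaabbababbbbababbbb'
  #21 SA[21]=14  'bababaaabbababbbbababbbb'
  #22 SA[22]=30  'bababbbb'
  #23 SA[23]=23  'bababbbbababbbb'
  #24 SA[24]=32  'babbbb'
  #25 SA[25]=5  'babbbbaabbababaaabbababbbbababbbb'
  #26 SA[26]=25  'babbbbababbbb'
  #27 SA[27]=36  'bb'
  #28 SA[28]=9  'bbaabbababaaabbababbbbababbbb'
  #29 SA[29]=13  'bbababaaabbababbbbababbbb'
  #30 SA[30]=29  'bbababbbb'
  #31 SA[31]=22  'bbababbbbababbbb'
  #32 SA[32]=35  'bbb'
  #33 SA[33]=8  'bbbaabbababaaabbababbbbababbbb'
  #34 SA[34]=28  'bbbababbbb'
  #35 SA[35]=34  'bbbb'
  #36 SA[36]=7  'bbbbaabbababaaabbababbbbababbbb'
  #37 SA[37]=27  'bbbbababbbb'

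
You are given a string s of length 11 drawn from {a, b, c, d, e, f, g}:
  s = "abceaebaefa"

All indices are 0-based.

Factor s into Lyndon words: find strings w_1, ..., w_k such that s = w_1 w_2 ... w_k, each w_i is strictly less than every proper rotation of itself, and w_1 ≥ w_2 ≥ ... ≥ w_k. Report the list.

["abceaebaef", "a"]

emit factor 1: 'abceaebaef' (i=0, period=10)
emit factor 2: 'a' (i=10, period=1)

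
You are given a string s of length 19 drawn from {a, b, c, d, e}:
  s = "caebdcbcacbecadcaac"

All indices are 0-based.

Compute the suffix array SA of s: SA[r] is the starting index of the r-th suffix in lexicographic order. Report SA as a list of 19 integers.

rank→(start, suffix):
  0 → (16, 'aac')
  1 → (17, 'ac')
  2 → (8, 'acbecadcaac')
  3 → (13, 'adcaac')
  4 → (1, 'aebdcbcacbecadcaac')
  5 → (6, 'bcacbecadcaac')
  6 → (3, 'bdcbcacbecadcaac')
  7 → (10, 'becadcaac')
  8 → (18, 'c')
  9 → (15, 'caac')
  10 → (7, 'cacbecadcaac')
  11 → (12, 'cadcaac')
  12 → (0, 'caebdcbcacbecadcaac')
  13 → (5, 'cbcacbecadcaac')
  14 → (9, 'cbecadcaac')
  15 → (14, 'dcaac')
  16 → (4, 'dcbcacbecadcaac')
  17 → (2, 'ebdcbcacbecadcaac')
  18 → (11, 'ecadcaac')

[16, 17, 8, 13, 1, 6, 3, 10, 18, 15, 7, 12, 0, 5, 9, 14, 4, 2, 11]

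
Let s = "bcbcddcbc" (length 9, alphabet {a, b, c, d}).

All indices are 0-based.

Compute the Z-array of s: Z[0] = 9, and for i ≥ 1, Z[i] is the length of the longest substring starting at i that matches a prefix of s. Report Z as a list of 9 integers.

Z[0]=9
i=1: i≥r, start 0; Z[1]=0
i=2: i≥r, start 0; Z[2]=2 extend→box=[2,4)
i=3: min(r-i=1, Z[1]=0)=0; Z[3]=0
i=4: i≥r, start 0; Z[4]=0
i=5: i≥r, start 0; Z[5]=0
i=6: i≥r, start 0; Z[6]=0
i=7: i≥r, start 0; Z[7]=2 extend→box=[7,9)
i=8: min(r-i=1, Z[1]=0)=0; Z[8]=0

[9, 0, 2, 0, 0, 0, 0, 2, 0]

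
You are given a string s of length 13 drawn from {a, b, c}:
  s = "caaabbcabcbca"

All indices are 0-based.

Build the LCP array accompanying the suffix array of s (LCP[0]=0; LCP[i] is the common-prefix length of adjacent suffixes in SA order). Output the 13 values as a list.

rank→(start, suffix):
  0 → (12, 'a')
  1 → (1, 'aaabbcabcbca')
  2 → (2, 'aabbcabcbca')
  3 → (3, 'abbcabcbca')
  4 → (7, 'abcbca')
  5 → (4, 'bbcabcbca')
  6 → (10, 'bca')
  7 → (5, 'bcabcbca')
  8 → (8, 'bcbca')
  9 → (11, 'ca')
  10 → (0, 'caaabbcabcbca')
  11 → (6, 'cabcbca')
  12 → (9, 'cbca')

SA = [12, 1, 2, 3, 7, 4, 10, 5, 8, 11, 0, 6, 9]
[i] adj suffixes → lcp
  [1] 12/1 → 1 ('a')
  [2] 1/2 → 2 ('aa')
  [3] 2/3 → 1 ('a')
  [4] 3/7 → 2 ('ab')
  [5] 7/4 → 0 ('')
  [6] 4/10 → 1 ('b')
  [7] 10/5 → 3 ('bca')
  [8] 5/8 → 2 ('bc')
  [9] 8/11 → 0 ('')
  [10] 11/0 → 2 ('ca')
  [11] 0/6 → 2 ('ca')
  [12] 6/9 → 1 ('c')

[0, 1, 2, 1, 2, 0, 1, 3, 2, 0, 2, 2, 1]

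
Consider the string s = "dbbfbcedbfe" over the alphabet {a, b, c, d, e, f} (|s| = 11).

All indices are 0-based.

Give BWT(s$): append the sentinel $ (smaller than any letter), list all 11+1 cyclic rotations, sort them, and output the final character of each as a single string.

rank  rotation      last
    0  $dbbfbcedbfe  e
    1  bbfbcedbfe$d  d
    2  bcedbfe$dbbf  f
    3  bfbcedbfe$db  b
    4  bfe$dbbfbced  d
    5  cedbfe$dbbfb  b
    6  dbbfbcedbfe$  $
    7  dbfe$dbbfbce  e
    8  e$dbbfbcedbf  f
    9  edbfe$dbbfbc  c
   10  fbcedbfe$dbb  b
   11  fe$dbbfbcedb  b

edfbdb$efcbb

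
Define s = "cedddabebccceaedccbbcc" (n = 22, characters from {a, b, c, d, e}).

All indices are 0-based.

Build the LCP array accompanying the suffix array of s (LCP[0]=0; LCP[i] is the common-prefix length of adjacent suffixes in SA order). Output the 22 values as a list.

[0, 1, 0, 1, 3, 1, 0, 1, 1, 2, 2, 2, 1, 2, 0, 1, 1, 2, 0, 1, 1, 2]

rank | idx | suffix
   0 |   5 | abebccceaedccbbcc
   1 |  13 | aedccbbcc
   2 |  18 | bbcc
   3 |  19 | bcc
   4 |   8 | bccceaedccbbcc
   5 |   6 | bebccceaedccbbcc
   6 |  21 | c
   7 |  17 | cbbcc
   8 |  20 | cc
   9 |  16 | ccbbcc
  10 |   9 | ccceaedccbbcc
  11 |  10 | cceaedccbbcc
  12 |  11 | ceaedccbbcc
  13 |   0 | cedddabebccceaedccbbcc
  14 |   4 | dabebccceaedccbbcc
  15 |  15 | dccbbcc
  16 |   3 | ddabebccceaedccbbcc
  17 |   2 | dddabebccceaedccbbcc
  18 |  12 | eaedccbbcc
  19 |   7 | ebccceaedccbbcc
  20 |  14 | edccbbcc
  21 |   1 | edddabebccceaedccbbcc

SA = [5, 13, 18, 19, 8, 6, 21, 17, 20, 16, 9, 10, 11, 0, 4, 15, 3, 2, 12, 7, 14, 1]
[i] adj suffixes → lcp
  [1] 5/13 → 1 ('a')
  [2] 13/18 → 0 ('')
  [3] 18/19 → 1 ('b')
  [4] 19/8 → 3 ('bcc')
  [5] 8/6 → 1 ('b')
  [6] 6/21 → 0 ('')
  [7] 21/17 → 1 ('c')
  [8] 17/20 → 1 ('c')
  [9] 20/16 → 2 ('cc')
  [10] 16/9 → 2 ('cc')
  [11] 9/10 → 2 ('cc')
  [12] 10/11 → 1 ('c')
  [13] 11/0 → 2 ('ce')
  [14] 0/4 → 0 ('')
  [15] 4/15 → 1 ('d')
  [16] 15/3 → 1 ('d')
  [17] 3/2 → 2 ('dd')
  [18] 2/12 → 0 ('')
  [19] 12/7 → 1 ('e')
  [20] 7/14 → 1 ('e')
  [21] 14/1 → 2 ('ed')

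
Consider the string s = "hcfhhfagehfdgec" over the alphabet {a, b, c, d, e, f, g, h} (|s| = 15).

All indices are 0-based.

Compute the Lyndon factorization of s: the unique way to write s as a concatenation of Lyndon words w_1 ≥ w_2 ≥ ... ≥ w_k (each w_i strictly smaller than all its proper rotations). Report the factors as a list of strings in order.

emit factor 1: 'h' (i=0, period=1)
emit factor 2: 'cfhhf' (i=1, period=5)
emit factor 3: 'agehfdgec' (i=6, period=9)

["h", "cfhhf", "agehfdgec"]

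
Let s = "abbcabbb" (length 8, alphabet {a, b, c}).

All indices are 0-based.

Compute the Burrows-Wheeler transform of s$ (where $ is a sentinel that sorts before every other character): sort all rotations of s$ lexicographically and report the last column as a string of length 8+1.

bc$bbaabb

rank  rotation   last
    0  $abbcabbb  b
    1  abbb$abbc  c
    2  abbcabbb$  $
    3  b$abbcabb  b
    4  bb$abbcab  b
    5  bbb$abbca  a
    6  bbcabbb$a  a
    7  bcabbb$ab  b
    8  cabbb$abb  b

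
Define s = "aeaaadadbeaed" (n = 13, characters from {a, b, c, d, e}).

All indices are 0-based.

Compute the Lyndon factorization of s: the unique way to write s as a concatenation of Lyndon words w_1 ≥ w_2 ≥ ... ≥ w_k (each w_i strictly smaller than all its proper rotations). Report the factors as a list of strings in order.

["ae", "aaadadbeaed"]

emit factor 1: 'ae' (i=0, period=2)
emit factor 2: 'aaadadbeaed' (i=2, period=11)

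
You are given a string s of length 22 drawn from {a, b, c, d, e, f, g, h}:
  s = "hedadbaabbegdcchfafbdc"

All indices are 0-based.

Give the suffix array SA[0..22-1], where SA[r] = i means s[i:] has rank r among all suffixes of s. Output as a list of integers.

rank | idx | suffix
   0 |   6 | aabbegdcchfafbdc
   1 |   7 | abbegdcchfafbdc
   2 |   3 | adbaabbegdcchfafbdc
   3 |  17 | afbdc
   4 |   5 | baabbegdcchfafbdc
   5 |   8 | bbegdcchfafbdc
   6 |  19 | bdc
   7 |   9 | begdcchfafbdc
   8 |  21 | c
   9 |  13 | cchfafbdc
  10 |  14 | chfafbdc
  11 |   2 | dadbaabbegdcchfafbdc
  12 |   4 | dbaabbegdcchfafbdc
  13 |  20 | dc
  14 |  12 | dcchfafbdc
  15 |   1 | edadbaabbegdcchfafbdc
  16 |  10 | egdcchfafbdc
  17 |  16 | fafbdc
  18 |  18 | fbdc
  19 |  11 | gdcchfafbdc
  20 |   0 | hedadbaabbegdcchfafbdc
  21 |  15 | hfafbdc

[6, 7, 3, 17, 5, 8, 19, 9, 21, 13, 14, 2, 4, 20, 12, 1, 10, 16, 18, 11, 0, 15]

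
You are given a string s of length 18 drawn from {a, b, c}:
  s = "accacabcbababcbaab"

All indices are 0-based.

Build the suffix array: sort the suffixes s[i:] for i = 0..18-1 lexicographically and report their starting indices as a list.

[15, 16, 9, 11, 5, 3, 0, 17, 14, 8, 10, 12, 6, 4, 2, 13, 7, 1]

rank→(start, suffix):
  0 → (15, 'aab')
  1 → (16, 'ab')
  2 → (9, 'ababcbaab')
  3 → (11, 'abcbaab')
  4 → (5, 'abcbababcbaab')
  5 → (3, 'acabcbababcbaab')
  6 → (0, 'accacabcbababcbaab')
  7 → (17, 'b')
  8 → (14, 'baab')
  9 → (8, 'bababcbaab')
  10 → (10, 'babcbaab')
  11 → (12, 'bcbaab')
  12 → (6, 'bcbababcbaab')
  13 → (4, 'cabcbababcbaab')
  14 → (2, 'cacabcbababcbaab')
  15 → (13, 'cbaab')
  16 → (7, 'cbababcbaab')
  17 → (1, 'ccacabcbababcbaab')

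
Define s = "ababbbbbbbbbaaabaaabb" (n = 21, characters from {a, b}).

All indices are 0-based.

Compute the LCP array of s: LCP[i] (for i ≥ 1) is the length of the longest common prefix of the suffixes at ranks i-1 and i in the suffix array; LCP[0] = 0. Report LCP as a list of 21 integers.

[0, 4, 2, 3, 1, 3, 2, 3, 0, 1, 5, 2, 1, 2, 2, 3, 4, 5, 6, 7, 8]

rank | idx | suffix
   0 |  12 | aaabaaabb
   1 |  16 | aaabb
   2 |  13 | aabaaabb
   3 |  17 | aabb
   4 |  14 | abaaabb
   5 |   0 | ababbbbbbbbbaaabaaabb
   6 |  18 | abb
   7 |   2 | abbbbbbbbbaaabaaabb
   8 |  20 | b
   9 |  11 | baaabaaabb
  10 |  15 | baaabb
  11 |   1 | babbbbbbbbbaaabaaabb
  12 |  19 | bb
  13 |  10 | bbaaabaaabb
  14 |   9 | bbbaaabaaabb
  15 |   8 | bbbbaaabaaabb
  16 |   7 | bbbbbaaabaaabb
  17 |   6 | bbbbbbaaabaaabb
  18 |   5 | bbbbbbbaaabaaabb
  19 |   4 | bbbbbbbbaaabaaabb
  20 |   3 | bbbbbbbbbaaabaaabb

SA = [12, 16, 13, 17, 14, 0, 18, 2, 20, 11, 15, 1, 19, 10, 9, 8, 7, 6, 5, 4, 3]
i: (SA[i-1],SA[i]) lcp shared
  1: (12,16) 4 'aaab'
  2: (16,13) 2 'aa'
  3: (13,17) 3 'aab'
  4: (17,14) 1 'a'
  5: (14,0) 3 'aba'
  6: (0,18) 2 'ab'
  7: (18,2) 3 'abb'
  8: (2,20) 0 ''
  9: (20,11) 1 'b'
  10: (11,15) 5 'baaab'
  11: (15,1) 2 'ba'
  12: (1,19) 1 'b'
  13: (19,10) 2 'bb'
  14: (10,9) 2 'bb'
  15: (9,8) 3 'bbb'
  16: (8,7) 4 'bbbb'
  17: (7,6) 5 'bbbbb'
  18: (6,5) 6 'bbbbbb'
  19: (5,4) 7 'bbbbbbb'
  20: (4,3) 8 'bbbbbbbb'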